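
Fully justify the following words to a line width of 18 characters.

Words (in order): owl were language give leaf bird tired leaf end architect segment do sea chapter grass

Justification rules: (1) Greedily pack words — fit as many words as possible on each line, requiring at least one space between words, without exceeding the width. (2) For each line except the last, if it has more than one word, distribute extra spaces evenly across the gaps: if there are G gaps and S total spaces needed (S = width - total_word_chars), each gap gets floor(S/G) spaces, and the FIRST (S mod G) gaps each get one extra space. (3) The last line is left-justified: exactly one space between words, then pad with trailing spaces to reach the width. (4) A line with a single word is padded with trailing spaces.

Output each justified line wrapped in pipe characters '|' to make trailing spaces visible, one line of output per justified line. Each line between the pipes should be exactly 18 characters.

Answer: |owl  were language|
|give   leaf   bird|
|tired   leaf   end|
|architect  segment|
|do   sea   chapter|
|grass             |

Derivation:
Line 1: ['owl', 'were', 'language'] (min_width=17, slack=1)
Line 2: ['give', 'leaf', 'bird'] (min_width=14, slack=4)
Line 3: ['tired', 'leaf', 'end'] (min_width=14, slack=4)
Line 4: ['architect', 'segment'] (min_width=17, slack=1)
Line 5: ['do', 'sea', 'chapter'] (min_width=14, slack=4)
Line 6: ['grass'] (min_width=5, slack=13)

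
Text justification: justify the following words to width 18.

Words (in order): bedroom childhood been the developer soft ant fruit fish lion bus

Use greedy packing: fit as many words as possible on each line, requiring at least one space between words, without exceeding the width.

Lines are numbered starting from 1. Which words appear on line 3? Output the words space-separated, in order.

Answer: soft ant fruit

Derivation:
Line 1: ['bedroom', 'childhood'] (min_width=17, slack=1)
Line 2: ['been', 'the', 'developer'] (min_width=18, slack=0)
Line 3: ['soft', 'ant', 'fruit'] (min_width=14, slack=4)
Line 4: ['fish', 'lion', 'bus'] (min_width=13, slack=5)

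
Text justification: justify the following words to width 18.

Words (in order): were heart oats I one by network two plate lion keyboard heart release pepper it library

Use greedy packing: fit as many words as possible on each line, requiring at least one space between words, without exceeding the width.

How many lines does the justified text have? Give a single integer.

Line 1: ['were', 'heart', 'oats', 'I'] (min_width=17, slack=1)
Line 2: ['one', 'by', 'network', 'two'] (min_width=18, slack=0)
Line 3: ['plate', 'lion'] (min_width=10, slack=8)
Line 4: ['keyboard', 'heart'] (min_width=14, slack=4)
Line 5: ['release', 'pepper', 'it'] (min_width=17, slack=1)
Line 6: ['library'] (min_width=7, slack=11)
Total lines: 6

Answer: 6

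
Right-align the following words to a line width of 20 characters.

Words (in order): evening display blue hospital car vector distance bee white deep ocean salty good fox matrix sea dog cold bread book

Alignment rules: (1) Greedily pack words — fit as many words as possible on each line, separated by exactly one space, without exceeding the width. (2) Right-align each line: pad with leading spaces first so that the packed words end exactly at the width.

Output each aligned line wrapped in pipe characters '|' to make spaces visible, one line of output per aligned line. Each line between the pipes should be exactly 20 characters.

Answer: |evening display blue|
| hospital car vector|
|  distance bee white|
|    deep ocean salty|
| good fox matrix sea|
| dog cold bread book|

Derivation:
Line 1: ['evening', 'display', 'blue'] (min_width=20, slack=0)
Line 2: ['hospital', 'car', 'vector'] (min_width=19, slack=1)
Line 3: ['distance', 'bee', 'white'] (min_width=18, slack=2)
Line 4: ['deep', 'ocean', 'salty'] (min_width=16, slack=4)
Line 5: ['good', 'fox', 'matrix', 'sea'] (min_width=19, slack=1)
Line 6: ['dog', 'cold', 'bread', 'book'] (min_width=19, slack=1)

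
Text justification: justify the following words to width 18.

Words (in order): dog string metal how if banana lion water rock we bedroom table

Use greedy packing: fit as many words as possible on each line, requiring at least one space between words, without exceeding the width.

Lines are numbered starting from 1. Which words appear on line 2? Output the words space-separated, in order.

Line 1: ['dog', 'string', 'metal'] (min_width=16, slack=2)
Line 2: ['how', 'if', 'banana', 'lion'] (min_width=18, slack=0)
Line 3: ['water', 'rock', 'we'] (min_width=13, slack=5)
Line 4: ['bedroom', 'table'] (min_width=13, slack=5)

Answer: how if banana lion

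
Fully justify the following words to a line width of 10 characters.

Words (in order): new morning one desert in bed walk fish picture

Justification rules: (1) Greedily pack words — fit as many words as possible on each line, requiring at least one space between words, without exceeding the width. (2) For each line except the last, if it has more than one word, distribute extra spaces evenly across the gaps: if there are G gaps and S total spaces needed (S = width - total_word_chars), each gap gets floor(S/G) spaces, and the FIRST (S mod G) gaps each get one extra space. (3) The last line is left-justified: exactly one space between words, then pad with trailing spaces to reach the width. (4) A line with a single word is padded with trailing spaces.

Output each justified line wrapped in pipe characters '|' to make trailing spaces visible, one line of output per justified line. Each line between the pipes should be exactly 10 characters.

Answer: |new       |
|morning   |
|one desert|
|in     bed|
|walk  fish|
|picture   |

Derivation:
Line 1: ['new'] (min_width=3, slack=7)
Line 2: ['morning'] (min_width=7, slack=3)
Line 3: ['one', 'desert'] (min_width=10, slack=0)
Line 4: ['in', 'bed'] (min_width=6, slack=4)
Line 5: ['walk', 'fish'] (min_width=9, slack=1)
Line 6: ['picture'] (min_width=7, slack=3)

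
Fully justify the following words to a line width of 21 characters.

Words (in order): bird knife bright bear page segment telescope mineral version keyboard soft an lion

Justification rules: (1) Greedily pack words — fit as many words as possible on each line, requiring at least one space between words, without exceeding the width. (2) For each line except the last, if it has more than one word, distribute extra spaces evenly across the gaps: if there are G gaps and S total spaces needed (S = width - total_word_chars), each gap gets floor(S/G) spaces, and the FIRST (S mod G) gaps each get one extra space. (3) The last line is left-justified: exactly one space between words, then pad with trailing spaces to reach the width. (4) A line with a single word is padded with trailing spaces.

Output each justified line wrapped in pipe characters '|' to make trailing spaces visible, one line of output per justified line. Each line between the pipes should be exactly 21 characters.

Line 1: ['bird', 'knife', 'bright'] (min_width=17, slack=4)
Line 2: ['bear', 'page', 'segment'] (min_width=17, slack=4)
Line 3: ['telescope', 'mineral'] (min_width=17, slack=4)
Line 4: ['version', 'keyboard', 'soft'] (min_width=21, slack=0)
Line 5: ['an', 'lion'] (min_width=7, slack=14)

Answer: |bird   knife   bright|
|bear   page   segment|
|telescope     mineral|
|version keyboard soft|
|an lion              |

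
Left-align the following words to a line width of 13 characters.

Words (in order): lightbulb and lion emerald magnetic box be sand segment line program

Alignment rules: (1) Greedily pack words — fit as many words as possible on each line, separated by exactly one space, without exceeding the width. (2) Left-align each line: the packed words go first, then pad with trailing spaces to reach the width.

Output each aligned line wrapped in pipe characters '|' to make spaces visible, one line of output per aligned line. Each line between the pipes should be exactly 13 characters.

Line 1: ['lightbulb', 'and'] (min_width=13, slack=0)
Line 2: ['lion', 'emerald'] (min_width=12, slack=1)
Line 3: ['magnetic', 'box'] (min_width=12, slack=1)
Line 4: ['be', 'sand'] (min_width=7, slack=6)
Line 5: ['segment', 'line'] (min_width=12, slack=1)
Line 6: ['program'] (min_width=7, slack=6)

Answer: |lightbulb and|
|lion emerald |
|magnetic box |
|be sand      |
|segment line |
|program      |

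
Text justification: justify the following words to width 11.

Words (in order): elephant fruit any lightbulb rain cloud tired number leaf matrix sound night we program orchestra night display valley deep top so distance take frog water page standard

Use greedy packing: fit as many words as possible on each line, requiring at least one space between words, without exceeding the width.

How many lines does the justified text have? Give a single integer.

Line 1: ['elephant'] (min_width=8, slack=3)
Line 2: ['fruit', 'any'] (min_width=9, slack=2)
Line 3: ['lightbulb'] (min_width=9, slack=2)
Line 4: ['rain', 'cloud'] (min_width=10, slack=1)
Line 5: ['tired'] (min_width=5, slack=6)
Line 6: ['number', 'leaf'] (min_width=11, slack=0)
Line 7: ['matrix'] (min_width=6, slack=5)
Line 8: ['sound', 'night'] (min_width=11, slack=0)
Line 9: ['we', 'program'] (min_width=10, slack=1)
Line 10: ['orchestra'] (min_width=9, slack=2)
Line 11: ['night'] (min_width=5, slack=6)
Line 12: ['display'] (min_width=7, slack=4)
Line 13: ['valley', 'deep'] (min_width=11, slack=0)
Line 14: ['top', 'so'] (min_width=6, slack=5)
Line 15: ['distance'] (min_width=8, slack=3)
Line 16: ['take', 'frog'] (min_width=9, slack=2)
Line 17: ['water', 'page'] (min_width=10, slack=1)
Line 18: ['standard'] (min_width=8, slack=3)
Total lines: 18

Answer: 18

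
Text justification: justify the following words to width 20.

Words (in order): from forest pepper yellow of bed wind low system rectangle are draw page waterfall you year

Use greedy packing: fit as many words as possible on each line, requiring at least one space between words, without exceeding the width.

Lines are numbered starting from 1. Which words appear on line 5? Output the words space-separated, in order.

Answer: waterfall you year

Derivation:
Line 1: ['from', 'forest', 'pepper'] (min_width=18, slack=2)
Line 2: ['yellow', 'of', 'bed', 'wind'] (min_width=18, slack=2)
Line 3: ['low', 'system', 'rectangle'] (min_width=20, slack=0)
Line 4: ['are', 'draw', 'page'] (min_width=13, slack=7)
Line 5: ['waterfall', 'you', 'year'] (min_width=18, slack=2)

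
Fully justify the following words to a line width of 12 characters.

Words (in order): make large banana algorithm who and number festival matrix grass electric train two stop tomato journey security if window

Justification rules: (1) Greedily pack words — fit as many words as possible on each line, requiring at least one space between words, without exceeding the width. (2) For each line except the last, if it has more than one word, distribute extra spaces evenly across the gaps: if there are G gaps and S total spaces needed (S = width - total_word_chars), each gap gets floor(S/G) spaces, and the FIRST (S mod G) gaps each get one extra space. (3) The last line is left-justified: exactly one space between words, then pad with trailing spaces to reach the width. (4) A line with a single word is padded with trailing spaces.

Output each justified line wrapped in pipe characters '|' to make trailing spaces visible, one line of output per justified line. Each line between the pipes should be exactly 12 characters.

Answer: |make   large|
|banana      |
|algorithm   |
|who      and|
|number      |
|festival    |
|matrix grass|
|electric    |
|train    two|
|stop  tomato|
|journey     |
|security  if|
|window      |

Derivation:
Line 1: ['make', 'large'] (min_width=10, slack=2)
Line 2: ['banana'] (min_width=6, slack=6)
Line 3: ['algorithm'] (min_width=9, slack=3)
Line 4: ['who', 'and'] (min_width=7, slack=5)
Line 5: ['number'] (min_width=6, slack=6)
Line 6: ['festival'] (min_width=8, slack=4)
Line 7: ['matrix', 'grass'] (min_width=12, slack=0)
Line 8: ['electric'] (min_width=8, slack=4)
Line 9: ['train', 'two'] (min_width=9, slack=3)
Line 10: ['stop', 'tomato'] (min_width=11, slack=1)
Line 11: ['journey'] (min_width=7, slack=5)
Line 12: ['security', 'if'] (min_width=11, slack=1)
Line 13: ['window'] (min_width=6, slack=6)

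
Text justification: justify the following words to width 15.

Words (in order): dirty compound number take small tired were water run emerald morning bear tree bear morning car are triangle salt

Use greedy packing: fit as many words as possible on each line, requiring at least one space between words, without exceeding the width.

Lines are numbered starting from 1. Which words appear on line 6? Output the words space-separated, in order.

Line 1: ['dirty', 'compound'] (min_width=14, slack=1)
Line 2: ['number', 'take'] (min_width=11, slack=4)
Line 3: ['small', 'tired'] (min_width=11, slack=4)
Line 4: ['were', 'water', 'run'] (min_width=14, slack=1)
Line 5: ['emerald', 'morning'] (min_width=15, slack=0)
Line 6: ['bear', 'tree', 'bear'] (min_width=14, slack=1)
Line 7: ['morning', 'car', 'are'] (min_width=15, slack=0)
Line 8: ['triangle', 'salt'] (min_width=13, slack=2)

Answer: bear tree bear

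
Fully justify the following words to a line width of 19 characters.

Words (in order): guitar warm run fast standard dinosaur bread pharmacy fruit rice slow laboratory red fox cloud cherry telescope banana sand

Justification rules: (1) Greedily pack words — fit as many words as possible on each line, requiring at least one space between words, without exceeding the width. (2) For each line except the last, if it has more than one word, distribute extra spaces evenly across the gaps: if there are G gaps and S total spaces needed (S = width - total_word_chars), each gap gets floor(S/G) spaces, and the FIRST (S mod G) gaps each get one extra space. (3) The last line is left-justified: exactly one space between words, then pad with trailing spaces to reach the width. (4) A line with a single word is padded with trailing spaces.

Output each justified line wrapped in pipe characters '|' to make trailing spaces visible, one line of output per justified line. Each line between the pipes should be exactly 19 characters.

Answer: |guitar   warm   run|
|fast       standard|
|dinosaur      bread|
|pharmacy fruit rice|
|slow laboratory red|
|fox   cloud  cherry|
|telescope    banana|
|sand               |

Derivation:
Line 1: ['guitar', 'warm', 'run'] (min_width=15, slack=4)
Line 2: ['fast', 'standard'] (min_width=13, slack=6)
Line 3: ['dinosaur', 'bread'] (min_width=14, slack=5)
Line 4: ['pharmacy', 'fruit', 'rice'] (min_width=19, slack=0)
Line 5: ['slow', 'laboratory', 'red'] (min_width=19, slack=0)
Line 6: ['fox', 'cloud', 'cherry'] (min_width=16, slack=3)
Line 7: ['telescope', 'banana'] (min_width=16, slack=3)
Line 8: ['sand'] (min_width=4, slack=15)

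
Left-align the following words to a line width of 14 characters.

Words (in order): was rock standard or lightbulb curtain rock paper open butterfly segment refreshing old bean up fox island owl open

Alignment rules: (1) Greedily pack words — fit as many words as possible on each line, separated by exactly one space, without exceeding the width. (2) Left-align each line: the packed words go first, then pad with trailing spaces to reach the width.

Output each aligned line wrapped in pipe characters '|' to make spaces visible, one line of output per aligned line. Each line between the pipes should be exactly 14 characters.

Line 1: ['was', 'rock'] (min_width=8, slack=6)
Line 2: ['standard', 'or'] (min_width=11, slack=3)
Line 3: ['lightbulb'] (min_width=9, slack=5)
Line 4: ['curtain', 'rock'] (min_width=12, slack=2)
Line 5: ['paper', 'open'] (min_width=10, slack=4)
Line 6: ['butterfly'] (min_width=9, slack=5)
Line 7: ['segment'] (min_width=7, slack=7)
Line 8: ['refreshing', 'old'] (min_width=14, slack=0)
Line 9: ['bean', 'up', 'fox'] (min_width=11, slack=3)
Line 10: ['island', 'owl'] (min_width=10, slack=4)
Line 11: ['open'] (min_width=4, slack=10)

Answer: |was rock      |
|standard or   |
|lightbulb     |
|curtain rock  |
|paper open    |
|butterfly     |
|segment       |
|refreshing old|
|bean up fox   |
|island owl    |
|open          |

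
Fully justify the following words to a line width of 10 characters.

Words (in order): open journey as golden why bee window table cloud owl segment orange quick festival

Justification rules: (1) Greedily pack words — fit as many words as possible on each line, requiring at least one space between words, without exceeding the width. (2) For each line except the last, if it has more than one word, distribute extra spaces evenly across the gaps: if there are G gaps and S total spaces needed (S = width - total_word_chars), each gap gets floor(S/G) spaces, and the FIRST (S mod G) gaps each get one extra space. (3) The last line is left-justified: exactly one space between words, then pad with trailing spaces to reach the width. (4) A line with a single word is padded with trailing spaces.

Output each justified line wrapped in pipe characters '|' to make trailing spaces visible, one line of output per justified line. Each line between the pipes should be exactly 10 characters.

Line 1: ['open'] (min_width=4, slack=6)
Line 2: ['journey', 'as'] (min_width=10, slack=0)
Line 3: ['golden', 'why'] (min_width=10, slack=0)
Line 4: ['bee', 'window'] (min_width=10, slack=0)
Line 5: ['table'] (min_width=5, slack=5)
Line 6: ['cloud', 'owl'] (min_width=9, slack=1)
Line 7: ['segment'] (min_width=7, slack=3)
Line 8: ['orange'] (min_width=6, slack=4)
Line 9: ['quick'] (min_width=5, slack=5)
Line 10: ['festival'] (min_width=8, slack=2)

Answer: |open      |
|journey as|
|golden why|
|bee window|
|table     |
|cloud  owl|
|segment   |
|orange    |
|quick     |
|festival  |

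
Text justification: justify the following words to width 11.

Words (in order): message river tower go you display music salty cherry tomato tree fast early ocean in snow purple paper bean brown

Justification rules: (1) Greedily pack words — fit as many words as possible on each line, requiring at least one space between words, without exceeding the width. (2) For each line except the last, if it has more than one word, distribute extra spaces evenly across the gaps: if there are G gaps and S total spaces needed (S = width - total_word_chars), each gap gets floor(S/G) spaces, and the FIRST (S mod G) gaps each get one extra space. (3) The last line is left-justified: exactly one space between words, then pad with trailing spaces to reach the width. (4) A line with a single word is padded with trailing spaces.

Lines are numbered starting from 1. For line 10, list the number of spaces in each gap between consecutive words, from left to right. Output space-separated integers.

Line 1: ['message'] (min_width=7, slack=4)
Line 2: ['river', 'tower'] (min_width=11, slack=0)
Line 3: ['go', 'you'] (min_width=6, slack=5)
Line 4: ['display'] (min_width=7, slack=4)
Line 5: ['music', 'salty'] (min_width=11, slack=0)
Line 6: ['cherry'] (min_width=6, slack=5)
Line 7: ['tomato', 'tree'] (min_width=11, slack=0)
Line 8: ['fast', 'early'] (min_width=10, slack=1)
Line 9: ['ocean', 'in'] (min_width=8, slack=3)
Line 10: ['snow', 'purple'] (min_width=11, slack=0)
Line 11: ['paper', 'bean'] (min_width=10, slack=1)
Line 12: ['brown'] (min_width=5, slack=6)

Answer: 1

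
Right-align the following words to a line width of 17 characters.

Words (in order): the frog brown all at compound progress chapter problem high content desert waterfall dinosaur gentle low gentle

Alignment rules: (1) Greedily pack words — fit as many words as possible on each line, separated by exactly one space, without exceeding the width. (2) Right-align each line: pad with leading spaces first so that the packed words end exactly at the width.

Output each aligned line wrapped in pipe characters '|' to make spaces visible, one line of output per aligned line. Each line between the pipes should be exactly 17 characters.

Answer: |   the frog brown|
|  all at compound|
| progress chapter|
|     problem high|
|   content desert|
|        waterfall|
|  dinosaur gentle|
|       low gentle|

Derivation:
Line 1: ['the', 'frog', 'brown'] (min_width=14, slack=3)
Line 2: ['all', 'at', 'compound'] (min_width=15, slack=2)
Line 3: ['progress', 'chapter'] (min_width=16, slack=1)
Line 4: ['problem', 'high'] (min_width=12, slack=5)
Line 5: ['content', 'desert'] (min_width=14, slack=3)
Line 6: ['waterfall'] (min_width=9, slack=8)
Line 7: ['dinosaur', 'gentle'] (min_width=15, slack=2)
Line 8: ['low', 'gentle'] (min_width=10, slack=7)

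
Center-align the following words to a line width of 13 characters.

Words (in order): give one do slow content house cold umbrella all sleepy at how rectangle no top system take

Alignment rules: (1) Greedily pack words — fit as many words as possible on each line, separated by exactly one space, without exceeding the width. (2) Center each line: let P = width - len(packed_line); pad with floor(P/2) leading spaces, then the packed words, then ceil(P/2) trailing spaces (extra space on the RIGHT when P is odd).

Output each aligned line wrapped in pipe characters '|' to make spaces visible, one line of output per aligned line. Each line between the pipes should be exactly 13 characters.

Answer: | give one do |
|slow content |
| house cold  |
|umbrella all |
|sleepy at how|
|rectangle no |
| top system  |
|    take     |

Derivation:
Line 1: ['give', 'one', 'do'] (min_width=11, slack=2)
Line 2: ['slow', 'content'] (min_width=12, slack=1)
Line 3: ['house', 'cold'] (min_width=10, slack=3)
Line 4: ['umbrella', 'all'] (min_width=12, slack=1)
Line 5: ['sleepy', 'at', 'how'] (min_width=13, slack=0)
Line 6: ['rectangle', 'no'] (min_width=12, slack=1)
Line 7: ['top', 'system'] (min_width=10, slack=3)
Line 8: ['take'] (min_width=4, slack=9)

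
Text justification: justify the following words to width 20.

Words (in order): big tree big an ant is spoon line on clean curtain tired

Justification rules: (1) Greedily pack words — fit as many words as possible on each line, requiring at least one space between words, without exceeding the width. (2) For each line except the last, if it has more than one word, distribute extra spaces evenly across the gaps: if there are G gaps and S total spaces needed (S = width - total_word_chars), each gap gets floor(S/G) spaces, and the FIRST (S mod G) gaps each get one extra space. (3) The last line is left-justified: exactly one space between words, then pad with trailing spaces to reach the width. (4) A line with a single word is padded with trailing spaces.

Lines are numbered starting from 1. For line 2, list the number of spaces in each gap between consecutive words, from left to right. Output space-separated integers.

Line 1: ['big', 'tree', 'big', 'an', 'ant'] (min_width=19, slack=1)
Line 2: ['is', 'spoon', 'line', 'on'] (min_width=16, slack=4)
Line 3: ['clean', 'curtain', 'tired'] (min_width=19, slack=1)

Answer: 3 2 2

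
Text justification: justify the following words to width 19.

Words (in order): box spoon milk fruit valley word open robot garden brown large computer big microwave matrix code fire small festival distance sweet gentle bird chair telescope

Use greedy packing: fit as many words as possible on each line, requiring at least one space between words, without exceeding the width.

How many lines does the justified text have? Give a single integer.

Line 1: ['box', 'spoon', 'milk'] (min_width=14, slack=5)
Line 2: ['fruit', 'valley', 'word'] (min_width=17, slack=2)
Line 3: ['open', 'robot', 'garden'] (min_width=17, slack=2)
Line 4: ['brown', 'large'] (min_width=11, slack=8)
Line 5: ['computer', 'big'] (min_width=12, slack=7)
Line 6: ['microwave', 'matrix'] (min_width=16, slack=3)
Line 7: ['code', 'fire', 'small'] (min_width=15, slack=4)
Line 8: ['festival', 'distance'] (min_width=17, slack=2)
Line 9: ['sweet', 'gentle', 'bird'] (min_width=17, slack=2)
Line 10: ['chair', 'telescope'] (min_width=15, slack=4)
Total lines: 10

Answer: 10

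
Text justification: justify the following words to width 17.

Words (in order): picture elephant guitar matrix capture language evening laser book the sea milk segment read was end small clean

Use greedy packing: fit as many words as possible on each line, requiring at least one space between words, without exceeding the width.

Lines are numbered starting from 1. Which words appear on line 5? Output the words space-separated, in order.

Line 1: ['picture', 'elephant'] (min_width=16, slack=1)
Line 2: ['guitar', 'matrix'] (min_width=13, slack=4)
Line 3: ['capture', 'language'] (min_width=16, slack=1)
Line 4: ['evening', 'laser'] (min_width=13, slack=4)
Line 5: ['book', 'the', 'sea', 'milk'] (min_width=17, slack=0)
Line 6: ['segment', 'read', 'was'] (min_width=16, slack=1)
Line 7: ['end', 'small', 'clean'] (min_width=15, slack=2)

Answer: book the sea milk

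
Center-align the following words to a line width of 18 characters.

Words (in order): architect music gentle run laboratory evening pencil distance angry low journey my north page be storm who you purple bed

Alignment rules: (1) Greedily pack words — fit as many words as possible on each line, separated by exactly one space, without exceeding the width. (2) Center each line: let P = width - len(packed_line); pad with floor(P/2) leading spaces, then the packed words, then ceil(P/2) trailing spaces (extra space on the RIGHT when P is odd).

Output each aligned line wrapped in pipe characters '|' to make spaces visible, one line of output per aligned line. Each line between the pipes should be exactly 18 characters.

Line 1: ['architect', 'music'] (min_width=15, slack=3)
Line 2: ['gentle', 'run'] (min_width=10, slack=8)
Line 3: ['laboratory', 'evening'] (min_width=18, slack=0)
Line 4: ['pencil', 'distance'] (min_width=15, slack=3)
Line 5: ['angry', 'low', 'journey'] (min_width=17, slack=1)
Line 6: ['my', 'north', 'page', 'be'] (min_width=16, slack=2)
Line 7: ['storm', 'who', 'you'] (min_width=13, slack=5)
Line 8: ['purple', 'bed'] (min_width=10, slack=8)

Answer: | architect music  |
|    gentle run    |
|laboratory evening|
| pencil distance  |
|angry low journey |
| my north page be |
|  storm who you   |
|    purple bed    |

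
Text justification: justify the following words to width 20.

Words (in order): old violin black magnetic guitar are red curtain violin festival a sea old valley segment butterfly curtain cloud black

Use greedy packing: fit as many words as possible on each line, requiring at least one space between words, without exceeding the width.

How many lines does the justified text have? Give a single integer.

Answer: 7

Derivation:
Line 1: ['old', 'violin', 'black'] (min_width=16, slack=4)
Line 2: ['magnetic', 'guitar', 'are'] (min_width=19, slack=1)
Line 3: ['red', 'curtain', 'violin'] (min_width=18, slack=2)
Line 4: ['festival', 'a', 'sea', 'old'] (min_width=18, slack=2)
Line 5: ['valley', 'segment'] (min_width=14, slack=6)
Line 6: ['butterfly', 'curtain'] (min_width=17, slack=3)
Line 7: ['cloud', 'black'] (min_width=11, slack=9)
Total lines: 7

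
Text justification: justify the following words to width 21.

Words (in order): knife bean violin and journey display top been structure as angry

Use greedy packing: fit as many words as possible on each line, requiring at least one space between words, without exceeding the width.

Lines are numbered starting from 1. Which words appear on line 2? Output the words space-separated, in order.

Line 1: ['knife', 'bean', 'violin', 'and'] (min_width=21, slack=0)
Line 2: ['journey', 'display', 'top'] (min_width=19, slack=2)
Line 3: ['been', 'structure', 'as'] (min_width=17, slack=4)
Line 4: ['angry'] (min_width=5, slack=16)

Answer: journey display top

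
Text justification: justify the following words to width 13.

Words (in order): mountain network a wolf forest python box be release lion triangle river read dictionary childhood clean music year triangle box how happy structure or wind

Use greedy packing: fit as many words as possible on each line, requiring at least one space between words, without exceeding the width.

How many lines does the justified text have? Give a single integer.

Answer: 14

Derivation:
Line 1: ['mountain'] (min_width=8, slack=5)
Line 2: ['network', 'a'] (min_width=9, slack=4)
Line 3: ['wolf', 'forest'] (min_width=11, slack=2)
Line 4: ['python', 'box', 'be'] (min_width=13, slack=0)
Line 5: ['release', 'lion'] (min_width=12, slack=1)
Line 6: ['triangle'] (min_width=8, slack=5)
Line 7: ['river', 'read'] (min_width=10, slack=3)
Line 8: ['dictionary'] (min_width=10, slack=3)
Line 9: ['childhood'] (min_width=9, slack=4)
Line 10: ['clean', 'music'] (min_width=11, slack=2)
Line 11: ['year', 'triangle'] (min_width=13, slack=0)
Line 12: ['box', 'how', 'happy'] (min_width=13, slack=0)
Line 13: ['structure', 'or'] (min_width=12, slack=1)
Line 14: ['wind'] (min_width=4, slack=9)
Total lines: 14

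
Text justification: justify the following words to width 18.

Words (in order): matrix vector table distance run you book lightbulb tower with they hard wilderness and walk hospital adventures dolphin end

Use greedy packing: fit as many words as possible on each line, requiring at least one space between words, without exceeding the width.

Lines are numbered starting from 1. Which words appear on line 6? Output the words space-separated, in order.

Answer: and walk hospital

Derivation:
Line 1: ['matrix', 'vector'] (min_width=13, slack=5)
Line 2: ['table', 'distance', 'run'] (min_width=18, slack=0)
Line 3: ['you', 'book', 'lightbulb'] (min_width=18, slack=0)
Line 4: ['tower', 'with', 'they'] (min_width=15, slack=3)
Line 5: ['hard', 'wilderness'] (min_width=15, slack=3)
Line 6: ['and', 'walk', 'hospital'] (min_width=17, slack=1)
Line 7: ['adventures', 'dolphin'] (min_width=18, slack=0)
Line 8: ['end'] (min_width=3, slack=15)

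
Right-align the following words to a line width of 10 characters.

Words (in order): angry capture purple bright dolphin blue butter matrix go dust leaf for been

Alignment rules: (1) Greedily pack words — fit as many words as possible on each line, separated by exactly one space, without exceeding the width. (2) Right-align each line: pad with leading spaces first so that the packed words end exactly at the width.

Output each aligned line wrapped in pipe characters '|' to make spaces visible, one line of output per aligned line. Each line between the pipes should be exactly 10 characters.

Line 1: ['angry'] (min_width=5, slack=5)
Line 2: ['capture'] (min_width=7, slack=3)
Line 3: ['purple'] (min_width=6, slack=4)
Line 4: ['bright'] (min_width=6, slack=4)
Line 5: ['dolphin'] (min_width=7, slack=3)
Line 6: ['blue'] (min_width=4, slack=6)
Line 7: ['butter'] (min_width=6, slack=4)
Line 8: ['matrix', 'go'] (min_width=9, slack=1)
Line 9: ['dust', 'leaf'] (min_width=9, slack=1)
Line 10: ['for', 'been'] (min_width=8, slack=2)

Answer: |     angry|
|   capture|
|    purple|
|    bright|
|   dolphin|
|      blue|
|    butter|
| matrix go|
| dust leaf|
|  for been|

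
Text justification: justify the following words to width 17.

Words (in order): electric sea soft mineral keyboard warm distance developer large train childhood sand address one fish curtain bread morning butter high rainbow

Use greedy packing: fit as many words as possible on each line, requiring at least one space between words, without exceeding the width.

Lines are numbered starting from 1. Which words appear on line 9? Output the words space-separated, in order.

Line 1: ['electric', 'sea', 'soft'] (min_width=17, slack=0)
Line 2: ['mineral', 'keyboard'] (min_width=16, slack=1)
Line 3: ['warm', 'distance'] (min_width=13, slack=4)
Line 4: ['developer', 'large'] (min_width=15, slack=2)
Line 5: ['train', 'childhood'] (min_width=15, slack=2)
Line 6: ['sand', 'address', 'one'] (min_width=16, slack=1)
Line 7: ['fish', 'curtain'] (min_width=12, slack=5)
Line 8: ['bread', 'morning'] (min_width=13, slack=4)
Line 9: ['butter', 'high'] (min_width=11, slack=6)
Line 10: ['rainbow'] (min_width=7, slack=10)

Answer: butter high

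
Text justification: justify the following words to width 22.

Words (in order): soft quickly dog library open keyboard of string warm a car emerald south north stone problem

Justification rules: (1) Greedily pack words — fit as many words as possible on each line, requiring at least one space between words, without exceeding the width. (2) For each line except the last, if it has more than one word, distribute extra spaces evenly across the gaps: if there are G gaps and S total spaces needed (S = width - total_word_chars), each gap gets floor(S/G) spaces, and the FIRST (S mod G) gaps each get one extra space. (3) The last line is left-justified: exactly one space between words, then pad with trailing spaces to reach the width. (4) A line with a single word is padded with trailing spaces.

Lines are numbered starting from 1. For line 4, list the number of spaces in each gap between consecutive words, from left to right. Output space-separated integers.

Answer: 3 2

Derivation:
Line 1: ['soft', 'quickly', 'dog'] (min_width=16, slack=6)
Line 2: ['library', 'open', 'keyboard'] (min_width=21, slack=1)
Line 3: ['of', 'string', 'warm', 'a', 'car'] (min_width=20, slack=2)
Line 4: ['emerald', 'south', 'north'] (min_width=19, slack=3)
Line 5: ['stone', 'problem'] (min_width=13, slack=9)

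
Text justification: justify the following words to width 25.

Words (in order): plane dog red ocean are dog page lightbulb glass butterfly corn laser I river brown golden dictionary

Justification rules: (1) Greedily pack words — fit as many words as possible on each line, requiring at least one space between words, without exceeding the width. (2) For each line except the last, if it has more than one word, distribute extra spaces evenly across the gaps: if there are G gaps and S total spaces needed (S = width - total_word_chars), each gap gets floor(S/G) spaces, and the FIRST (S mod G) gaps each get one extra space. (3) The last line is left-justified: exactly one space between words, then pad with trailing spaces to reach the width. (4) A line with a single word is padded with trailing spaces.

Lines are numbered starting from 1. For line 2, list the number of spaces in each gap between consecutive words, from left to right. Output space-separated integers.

Answer: 2 1 1

Derivation:
Line 1: ['plane', 'dog', 'red', 'ocean', 'are'] (min_width=23, slack=2)
Line 2: ['dog', 'page', 'lightbulb', 'glass'] (min_width=24, slack=1)
Line 3: ['butterfly', 'corn', 'laser', 'I'] (min_width=22, slack=3)
Line 4: ['river', 'brown', 'golden'] (min_width=18, slack=7)
Line 5: ['dictionary'] (min_width=10, slack=15)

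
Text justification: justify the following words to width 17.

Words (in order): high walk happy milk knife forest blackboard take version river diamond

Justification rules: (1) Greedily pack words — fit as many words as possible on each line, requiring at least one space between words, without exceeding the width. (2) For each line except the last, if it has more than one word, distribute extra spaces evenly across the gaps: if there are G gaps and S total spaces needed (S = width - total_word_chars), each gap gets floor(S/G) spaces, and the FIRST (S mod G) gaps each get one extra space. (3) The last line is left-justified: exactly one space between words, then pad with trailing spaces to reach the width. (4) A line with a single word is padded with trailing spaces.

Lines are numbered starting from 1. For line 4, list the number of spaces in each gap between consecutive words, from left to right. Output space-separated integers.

Answer: 5

Derivation:
Line 1: ['high', 'walk', 'happy'] (min_width=15, slack=2)
Line 2: ['milk', 'knife', 'forest'] (min_width=17, slack=0)
Line 3: ['blackboard', 'take'] (min_width=15, slack=2)
Line 4: ['version', 'river'] (min_width=13, slack=4)
Line 5: ['diamond'] (min_width=7, slack=10)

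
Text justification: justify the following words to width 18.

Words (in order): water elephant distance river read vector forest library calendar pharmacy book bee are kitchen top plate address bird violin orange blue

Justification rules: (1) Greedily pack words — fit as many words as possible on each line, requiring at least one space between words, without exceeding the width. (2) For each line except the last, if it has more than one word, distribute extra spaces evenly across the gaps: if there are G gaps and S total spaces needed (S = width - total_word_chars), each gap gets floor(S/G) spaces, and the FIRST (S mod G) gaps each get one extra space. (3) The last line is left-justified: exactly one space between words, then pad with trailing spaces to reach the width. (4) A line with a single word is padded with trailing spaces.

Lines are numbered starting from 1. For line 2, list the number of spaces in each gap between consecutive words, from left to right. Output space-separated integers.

Answer: 5

Derivation:
Line 1: ['water', 'elephant'] (min_width=14, slack=4)
Line 2: ['distance', 'river'] (min_width=14, slack=4)
Line 3: ['read', 'vector', 'forest'] (min_width=18, slack=0)
Line 4: ['library', 'calendar'] (min_width=16, slack=2)
Line 5: ['pharmacy', 'book', 'bee'] (min_width=17, slack=1)
Line 6: ['are', 'kitchen', 'top'] (min_width=15, slack=3)
Line 7: ['plate', 'address', 'bird'] (min_width=18, slack=0)
Line 8: ['violin', 'orange', 'blue'] (min_width=18, slack=0)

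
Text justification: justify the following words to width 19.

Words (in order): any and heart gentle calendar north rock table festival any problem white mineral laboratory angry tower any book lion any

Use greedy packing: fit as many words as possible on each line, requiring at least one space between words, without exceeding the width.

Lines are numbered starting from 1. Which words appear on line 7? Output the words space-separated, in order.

Answer: angry tower any

Derivation:
Line 1: ['any', 'and', 'heart'] (min_width=13, slack=6)
Line 2: ['gentle', 'calendar'] (min_width=15, slack=4)
Line 3: ['north', 'rock', 'table'] (min_width=16, slack=3)
Line 4: ['festival', 'any'] (min_width=12, slack=7)
Line 5: ['problem', 'white'] (min_width=13, slack=6)
Line 6: ['mineral', 'laboratory'] (min_width=18, slack=1)
Line 7: ['angry', 'tower', 'any'] (min_width=15, slack=4)
Line 8: ['book', 'lion', 'any'] (min_width=13, slack=6)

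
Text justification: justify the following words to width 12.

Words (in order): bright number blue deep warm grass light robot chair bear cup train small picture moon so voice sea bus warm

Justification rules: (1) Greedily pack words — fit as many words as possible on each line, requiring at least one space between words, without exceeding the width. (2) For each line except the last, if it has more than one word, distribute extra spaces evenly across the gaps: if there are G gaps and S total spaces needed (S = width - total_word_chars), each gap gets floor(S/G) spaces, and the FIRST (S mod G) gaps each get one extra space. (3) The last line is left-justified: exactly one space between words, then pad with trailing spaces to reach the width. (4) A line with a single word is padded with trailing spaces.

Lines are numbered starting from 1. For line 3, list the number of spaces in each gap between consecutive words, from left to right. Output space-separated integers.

Answer: 4

Derivation:
Line 1: ['bright'] (min_width=6, slack=6)
Line 2: ['number', 'blue'] (min_width=11, slack=1)
Line 3: ['deep', 'warm'] (min_width=9, slack=3)
Line 4: ['grass', 'light'] (min_width=11, slack=1)
Line 5: ['robot', 'chair'] (min_width=11, slack=1)
Line 6: ['bear', 'cup'] (min_width=8, slack=4)
Line 7: ['train', 'small'] (min_width=11, slack=1)
Line 8: ['picture', 'moon'] (min_width=12, slack=0)
Line 9: ['so', 'voice', 'sea'] (min_width=12, slack=0)
Line 10: ['bus', 'warm'] (min_width=8, slack=4)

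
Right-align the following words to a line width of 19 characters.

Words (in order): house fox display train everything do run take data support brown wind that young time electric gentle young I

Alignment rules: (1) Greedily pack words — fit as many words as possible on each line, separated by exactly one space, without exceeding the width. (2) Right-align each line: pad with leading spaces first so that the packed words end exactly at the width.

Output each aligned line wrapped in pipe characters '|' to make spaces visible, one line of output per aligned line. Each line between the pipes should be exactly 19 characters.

Answer: |  house fox display|
|train everything do|
|      run take data|
| support brown wind|
|    that young time|
|    electric gentle|
|            young I|

Derivation:
Line 1: ['house', 'fox', 'display'] (min_width=17, slack=2)
Line 2: ['train', 'everything', 'do'] (min_width=19, slack=0)
Line 3: ['run', 'take', 'data'] (min_width=13, slack=6)
Line 4: ['support', 'brown', 'wind'] (min_width=18, slack=1)
Line 5: ['that', 'young', 'time'] (min_width=15, slack=4)
Line 6: ['electric', 'gentle'] (min_width=15, slack=4)
Line 7: ['young', 'I'] (min_width=7, slack=12)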